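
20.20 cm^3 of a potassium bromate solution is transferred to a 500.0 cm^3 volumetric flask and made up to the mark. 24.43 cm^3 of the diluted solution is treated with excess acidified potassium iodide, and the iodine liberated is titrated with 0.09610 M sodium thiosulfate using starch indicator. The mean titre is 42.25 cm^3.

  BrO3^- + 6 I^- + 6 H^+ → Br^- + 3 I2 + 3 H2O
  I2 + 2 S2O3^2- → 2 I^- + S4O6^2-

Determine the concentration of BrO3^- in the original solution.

n(S2O3^2-) = 0.04225 × 0.09610 = 4.060 × 10^-3 mol
n(I2) = n(S2O3^2-)/2 = 2.030 × 10^-3 mol
From the 1:3 ratio, n(BrO3^-) in the aliquot = 1/3 × 2.030 × 10^-3 = 6.767 × 10^-4 mol
[BrO3^-]_dilute = 6.767 × 10^-4 / 0.02443 = 0.02770 mol/L
[BrO3^-]_original = 0.02770 × 500.0/20.20 = 0.6856 mol/L

0.6856 M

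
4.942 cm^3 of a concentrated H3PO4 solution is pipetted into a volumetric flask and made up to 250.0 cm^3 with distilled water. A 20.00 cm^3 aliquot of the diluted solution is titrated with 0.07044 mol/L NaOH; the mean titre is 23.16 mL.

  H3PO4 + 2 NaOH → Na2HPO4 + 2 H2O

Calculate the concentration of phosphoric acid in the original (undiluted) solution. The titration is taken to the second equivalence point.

2.063 mol/L

n(NaOH) = 0.02316 × 0.07044 = 1.631 × 10^-3 mol
From the 1:2 ratio, n(H3PO4) in the aliquot = 1/2 × 1.631 × 10^-3 = 8.157 × 10^-4 mol
[H3PO4]_dilute = 8.157 × 10^-4 / 0.02000 = 0.04078 mol/L
Dilution factor = 250.0 / 4.942 = 50.59
[H3PO4]_stock = 0.04078 × 50.59 = 2.063 mol/L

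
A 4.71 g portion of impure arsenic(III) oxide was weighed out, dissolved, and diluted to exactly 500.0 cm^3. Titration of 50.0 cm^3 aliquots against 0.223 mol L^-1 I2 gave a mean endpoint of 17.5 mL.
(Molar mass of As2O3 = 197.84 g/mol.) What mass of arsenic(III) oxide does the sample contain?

As2O3 + 2 I2 + 2 H2O → As2O5 + 4 HI
n(I2) per titration = 0.0175 × 0.223 = 3.90 × 10^-3 mol
From the 1:2 ratio, n(As2O3) in each aliquot = 1/2 × 3.90 × 10^-3 = 1.95 × 10^-3 mol
n(As2O3) in the whole flask = 1.95 × 10^-3 × 500.0/50.0 = 0.0195 mol
mass of As2O3 = 0.0195 × 197.84 = 3.86 g

3.86 g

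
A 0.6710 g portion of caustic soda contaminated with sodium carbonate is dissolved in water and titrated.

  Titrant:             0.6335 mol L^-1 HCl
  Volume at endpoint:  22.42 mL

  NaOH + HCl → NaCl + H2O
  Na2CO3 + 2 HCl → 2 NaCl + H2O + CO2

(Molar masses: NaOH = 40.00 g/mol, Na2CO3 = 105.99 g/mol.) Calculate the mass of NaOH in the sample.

n(HCl) = 0.02242 × 0.6335 = 0.01420 mol
Let x = n(NaOH), y = n(Na2CO3).
Titrant: 1x + 2y = 0.01420;  mass: 40.00x + 105.99y = 0.6710
Solving, x = 6.286 × 10^-3 mol, y = 3.958 × 10^-3 mol
mass of NaOH = 6.286 × 10^-3 × 40.00 = 0.2515 g

0.2515 g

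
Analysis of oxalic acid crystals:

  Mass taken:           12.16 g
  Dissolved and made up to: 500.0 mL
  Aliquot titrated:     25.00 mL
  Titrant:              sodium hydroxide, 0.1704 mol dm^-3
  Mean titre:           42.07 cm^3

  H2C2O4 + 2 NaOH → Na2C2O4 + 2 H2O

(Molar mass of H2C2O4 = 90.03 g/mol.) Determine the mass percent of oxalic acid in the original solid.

n(NaOH) per titration = 0.04207 × 0.1704 = 7.169 × 10^-3 mol
From the 1:2 ratio, n(H2C2O4) in each aliquot = 1/2 × 7.169 × 10^-3 = 3.584 × 10^-3 mol
n(H2C2O4) in the whole flask = 3.584 × 10^-3 × 500.0/25.00 = 0.07169 mol
mass of H2C2O4 = 0.07169 × 90.03 = 6.454 g
% H2C2O4 = 6.454 / 12.16 × 100 = 53.08 %

53.08 %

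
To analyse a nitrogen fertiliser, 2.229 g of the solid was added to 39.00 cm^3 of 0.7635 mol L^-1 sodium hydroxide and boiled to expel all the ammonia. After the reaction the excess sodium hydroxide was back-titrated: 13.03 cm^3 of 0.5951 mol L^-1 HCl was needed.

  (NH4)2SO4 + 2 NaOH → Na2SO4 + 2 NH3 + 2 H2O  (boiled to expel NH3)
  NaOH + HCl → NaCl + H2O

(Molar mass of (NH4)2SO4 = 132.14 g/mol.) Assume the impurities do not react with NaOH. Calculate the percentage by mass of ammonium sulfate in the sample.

n(NaOH) added = 0.03900 × 0.7635 = 0.02978 mol
n(HCl) used in back-titration = 0.01303 × 0.5951 = 7.754 × 10^-3 mol
n(NaOH) left over = 7.754 × 10^-3 mol (1:1 ratio)
n(NaOH) consumed by analyte = 0.02978 − 7.754 × 10^-3 = 0.02202 mol
From the 1:2 ratio, n((NH4)2SO4) = 1/2 × 0.02202 = 0.01101 mol
mass of (NH4)2SO4 = 0.01101 × 132.14 = 1.455 g
% (NH4)2SO4 = 1.455 / 2.229 × 100 = 65.28 %

65.28 %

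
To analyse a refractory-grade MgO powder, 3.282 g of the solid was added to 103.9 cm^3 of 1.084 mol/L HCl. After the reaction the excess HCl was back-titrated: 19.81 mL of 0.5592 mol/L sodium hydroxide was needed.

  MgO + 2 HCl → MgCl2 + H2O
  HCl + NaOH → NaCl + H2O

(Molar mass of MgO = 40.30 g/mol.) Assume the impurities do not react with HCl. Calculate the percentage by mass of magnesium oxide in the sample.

62.35 %

n(HCl) added = 0.1039 × 1.084 = 0.1126 mol
n(NaOH) used in back-titration = 0.01981 × 0.5592 = 0.01108 mol
n(HCl) left over = 0.01108 mol (1:1 ratio)
n(HCl) consumed by analyte = 0.1126 − 0.01108 = 0.1015 mol
From the 1:2 ratio, n(MgO) = 1/2 × 0.1015 = 0.05077 mol
mass of MgO = 0.05077 × 40.30 = 2.046 g
% MgO = 2.046 / 3.282 × 100 = 62.35 %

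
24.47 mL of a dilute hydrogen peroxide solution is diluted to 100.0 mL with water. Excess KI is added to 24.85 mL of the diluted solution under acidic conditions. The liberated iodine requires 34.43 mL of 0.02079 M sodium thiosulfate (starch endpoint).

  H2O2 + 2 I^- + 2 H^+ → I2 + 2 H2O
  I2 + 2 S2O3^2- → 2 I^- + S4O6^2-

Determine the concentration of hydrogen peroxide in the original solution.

0.05886 M

n(S2O3^2-) = 0.03443 × 0.02079 = 7.158 × 10^-4 mol
n(I2) = n(S2O3^2-)/2 = 3.579 × 10^-4 mol
n(H2O2) in the aliquot = 3.579 × 10^-4 mol (1:1 ratio)
[H2O2]_dilute = 3.579 × 10^-4 / 0.02485 = 0.01440 mol/L
[H2O2]_original = 0.01440 × 100.0/24.47 = 0.05886 mol/L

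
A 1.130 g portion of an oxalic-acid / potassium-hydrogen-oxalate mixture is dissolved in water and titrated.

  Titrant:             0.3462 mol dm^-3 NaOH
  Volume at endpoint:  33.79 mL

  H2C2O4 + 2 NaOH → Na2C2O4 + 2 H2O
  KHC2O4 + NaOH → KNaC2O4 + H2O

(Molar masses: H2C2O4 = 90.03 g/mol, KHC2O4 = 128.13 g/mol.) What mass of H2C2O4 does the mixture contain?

0.1998 g

n(NaOH) = 0.03379 × 0.3462 = 0.01170 mol
Let x = n(H2C2O4), y = n(KHC2O4).
Titrant: 2x + 1y = 0.01170;  mass: 90.03x + 128.13y = 1.130
Solving, x = 2.219 × 10^-3 mol, y = 7.260 × 10^-3 mol
mass of H2C2O4 = 2.219 × 10^-3 × 90.03 = 0.1998 g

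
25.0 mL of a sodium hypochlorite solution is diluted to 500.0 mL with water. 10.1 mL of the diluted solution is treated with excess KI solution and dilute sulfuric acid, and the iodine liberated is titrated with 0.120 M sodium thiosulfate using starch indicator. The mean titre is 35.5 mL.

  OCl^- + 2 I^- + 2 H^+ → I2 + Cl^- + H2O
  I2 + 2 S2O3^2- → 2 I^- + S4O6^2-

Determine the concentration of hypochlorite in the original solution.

4.22 M

n(S2O3^2-) = 0.0355 × 0.120 = 4.26 × 10^-3 mol
n(I2) = n(S2O3^2-)/2 = 2.13 × 10^-3 mol
n(OCl^-) in the aliquot = 2.13 × 10^-3 mol (1:1 ratio)
[OCl^-]_dilute = 2.13 × 10^-3 / 0.0101 = 0.211 mol/L
[OCl^-]_original = 0.211 × 500.0/25.0 = 4.22 mol/L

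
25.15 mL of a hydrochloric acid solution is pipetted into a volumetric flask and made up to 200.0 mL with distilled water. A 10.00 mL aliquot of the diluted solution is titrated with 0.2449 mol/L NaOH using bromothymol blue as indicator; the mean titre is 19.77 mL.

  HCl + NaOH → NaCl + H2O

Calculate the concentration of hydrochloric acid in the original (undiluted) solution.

3.850 mol/L

n(NaOH) = 0.01977 × 0.2449 = 4.842 × 10^-3 mol
n(HCl) in the aliquot = 4.842 × 10^-3 mol (1:1 ratio)
[HCl]_dilute = 4.842 × 10^-3 / 0.01000 = 0.4842 mol/L
Dilution factor = 200.0 / 25.15 = 7.952
[HCl]_stock = 0.4842 × 7.952 = 3.850 mol/L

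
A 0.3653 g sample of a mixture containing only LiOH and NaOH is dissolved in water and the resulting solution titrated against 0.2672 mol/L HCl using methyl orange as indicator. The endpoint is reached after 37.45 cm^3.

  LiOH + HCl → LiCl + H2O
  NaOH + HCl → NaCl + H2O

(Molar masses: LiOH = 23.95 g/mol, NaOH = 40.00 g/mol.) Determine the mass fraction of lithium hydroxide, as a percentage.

n(HCl) = 0.03745 × 0.2672 = 0.01001 mol
Let x = n(LiOH), y = n(NaOH).
Titrant: 1x + 1y = 0.01001;  mass: 23.95x + 40.00y = 0.3653
Solving, x = 2.179 × 10^-3 mol, y = 7.828 × 10^-3 mol
mass of LiOH = 2.179 × 10^-3 × 23.95 = 0.05218 g
% LiOH = 0.05218 / 0.3653 × 100 = 14.28 %

14.28 %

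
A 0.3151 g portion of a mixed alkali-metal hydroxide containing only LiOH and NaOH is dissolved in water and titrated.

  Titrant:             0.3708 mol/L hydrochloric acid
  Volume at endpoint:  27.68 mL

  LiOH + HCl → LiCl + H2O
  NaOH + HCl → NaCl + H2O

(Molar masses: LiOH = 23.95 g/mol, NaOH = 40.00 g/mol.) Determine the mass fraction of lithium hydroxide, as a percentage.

n(HCl) = 0.02768 × 0.3708 = 0.01026 mol
Let x = n(LiOH), y = n(NaOH).
Titrant: 1x + 1y = 0.01026;  mass: 23.95x + 40.00y = 0.3151
Solving, x = 5.947 × 10^-3 mol, y = 4.317 × 10^-3 mol
mass of LiOH = 5.947 × 10^-3 × 23.95 = 0.1424 g
% LiOH = 0.1424 / 0.3151 × 100 = 45.20 %

45.20 %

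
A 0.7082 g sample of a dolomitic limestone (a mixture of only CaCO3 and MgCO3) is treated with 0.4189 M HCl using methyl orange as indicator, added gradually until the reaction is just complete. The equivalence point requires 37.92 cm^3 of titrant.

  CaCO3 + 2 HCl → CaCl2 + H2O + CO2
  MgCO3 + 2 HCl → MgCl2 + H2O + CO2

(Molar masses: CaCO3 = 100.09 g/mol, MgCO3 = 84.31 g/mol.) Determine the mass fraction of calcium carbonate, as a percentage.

n(HCl) = 0.03792 × 0.4189 = 0.01588 mol
Let x = n(CaCO3), y = n(MgCO3).
Titrant: 2x + 2y = 0.01588;  mass: 100.09x + 84.31y = 0.7082
Solving, x = 2.445 × 10^-3 mol, y = 5.497 × 10^-3 mol
mass of CaCO3 = 2.445 × 10^-3 × 100.09 = 0.2447 g
% CaCO3 = 0.2447 / 0.7082 × 100 = 34.55 %

34.55 %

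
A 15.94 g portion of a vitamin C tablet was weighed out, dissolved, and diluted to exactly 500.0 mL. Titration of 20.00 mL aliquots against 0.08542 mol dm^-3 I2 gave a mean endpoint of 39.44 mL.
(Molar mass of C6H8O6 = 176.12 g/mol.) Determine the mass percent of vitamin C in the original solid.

93.06 %

C6H8O6 + I2 → C6H6O6 + 2 HI
n(I2) per titration = 0.03944 × 0.08542 = 3.369 × 10^-3 mol
n(C6H8O6) in each aliquot = 3.369 × 10^-3 mol (1:1 ratio)
n(C6H8O6) in the whole flask = 3.369 × 10^-3 × 500.0/20.00 = 0.08422 mol
mass of C6H8O6 = 0.08422 × 176.12 = 14.83 g
% C6H8O6 = 14.83 / 15.94 × 100 = 93.06 %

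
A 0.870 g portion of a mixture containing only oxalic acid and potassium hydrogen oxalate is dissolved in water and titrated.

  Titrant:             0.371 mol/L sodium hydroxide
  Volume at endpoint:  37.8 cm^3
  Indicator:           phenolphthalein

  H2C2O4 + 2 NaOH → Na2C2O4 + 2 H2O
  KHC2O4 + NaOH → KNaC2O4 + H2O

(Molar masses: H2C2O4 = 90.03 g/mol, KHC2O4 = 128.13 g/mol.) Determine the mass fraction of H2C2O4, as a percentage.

n(NaOH) = 0.0378 × 0.371 = 0.0140 mol
Let x = n(H2C2O4), y = n(KHC2O4).
Titrant: 2x + 1y = 0.0140;  mass: 90.03x + 128.13y = 0.870
Solving, x = 5.58 × 10^-3 mol, y = 2.87 × 10^-3 mol
mass of H2C2O4 = 5.58 × 10^-3 × 90.03 = 0.502 g
% H2C2O4 = 0.502 / 0.870 × 100 = 57.7 %

57.7 %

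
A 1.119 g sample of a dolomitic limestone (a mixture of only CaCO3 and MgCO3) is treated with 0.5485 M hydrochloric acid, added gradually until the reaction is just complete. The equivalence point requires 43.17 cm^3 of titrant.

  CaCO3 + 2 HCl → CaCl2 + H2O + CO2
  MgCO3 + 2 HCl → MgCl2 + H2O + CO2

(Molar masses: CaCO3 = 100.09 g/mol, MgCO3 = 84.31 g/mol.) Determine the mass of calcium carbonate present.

n(HCl) = 0.04317 × 0.5485 = 0.02368 mol
Let x = n(CaCO3), y = n(MgCO3).
Titrant: 2x + 2y = 0.02368;  mass: 100.09x + 84.31y = 1.119
Solving, x = 7.657 × 10^-3 mol, y = 4.183 × 10^-3 mol
mass of CaCO3 = 7.657 × 10^-3 × 100.09 = 0.7664 g

0.7664 g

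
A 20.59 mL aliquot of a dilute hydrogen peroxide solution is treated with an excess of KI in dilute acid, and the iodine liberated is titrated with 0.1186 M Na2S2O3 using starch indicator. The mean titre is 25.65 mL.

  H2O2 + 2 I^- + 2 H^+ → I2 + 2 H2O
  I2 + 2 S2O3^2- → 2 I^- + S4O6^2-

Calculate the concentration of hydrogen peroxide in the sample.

0.07387 M

n(S2O3^2-) = 0.02565 × 0.1186 = 3.042 × 10^-3 mol
n(I2) = n(S2O3^2-)/2 = 1.521 × 10^-3 mol
n(H2O2) in the aliquot = 1.521 × 10^-3 mol (1:1 ratio)
[H2O2] = 1.521 × 10^-3 / 0.02059 = 0.07387 mol/L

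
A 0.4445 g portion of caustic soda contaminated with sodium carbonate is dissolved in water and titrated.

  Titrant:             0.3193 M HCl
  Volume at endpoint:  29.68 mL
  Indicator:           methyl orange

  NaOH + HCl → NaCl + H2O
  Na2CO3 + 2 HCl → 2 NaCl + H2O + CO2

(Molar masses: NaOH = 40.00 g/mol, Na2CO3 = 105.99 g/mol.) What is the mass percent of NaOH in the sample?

n(HCl) = 0.02968 × 0.3193 = 9.477 × 10^-3 mol
Let x = n(NaOH), y = n(Na2CO3).
Titrant: 1x + 2y = 9.477 × 10^-3;  mass: 40.00x + 105.99y = 0.4445
Solving, x = 4.442 × 10^-3 mol, y = 2.517 × 10^-3 mol
mass of NaOH = 4.442 × 10^-3 × 40.00 = 0.1777 g
% NaOH = 0.1777 / 0.4445 × 100 = 39.97 %

39.97 %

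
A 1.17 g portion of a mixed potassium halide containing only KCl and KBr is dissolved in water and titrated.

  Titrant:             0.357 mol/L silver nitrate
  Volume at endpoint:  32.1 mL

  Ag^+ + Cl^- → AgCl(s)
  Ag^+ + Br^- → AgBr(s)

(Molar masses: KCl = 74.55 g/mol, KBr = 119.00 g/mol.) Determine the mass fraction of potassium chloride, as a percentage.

n(AgNO3) = 0.0321 × 0.357 = 0.0115 mol
Let x = n(KCl), y = n(KBr).
Titrant: 1x + 1y = 0.0115;  mass: 74.55x + 119.00y = 1.17
Solving, x = 4.36 × 10^-3 mol, y = 7.10 × 10^-3 mol
mass of KCl = 4.36 × 10^-3 × 74.55 = 0.325 g
% KCl = 0.325 / 1.17 × 100 = 27.8 %

27.8 %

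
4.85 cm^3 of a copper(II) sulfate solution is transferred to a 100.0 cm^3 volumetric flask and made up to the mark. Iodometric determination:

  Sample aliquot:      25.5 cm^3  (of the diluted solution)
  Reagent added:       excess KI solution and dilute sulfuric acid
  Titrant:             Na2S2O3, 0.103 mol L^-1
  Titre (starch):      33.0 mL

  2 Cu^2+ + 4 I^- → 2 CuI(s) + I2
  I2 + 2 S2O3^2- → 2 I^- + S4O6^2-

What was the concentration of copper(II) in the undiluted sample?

2.75 mol/L

n(S2O3^2-) = 0.0330 × 0.103 = 3.40 × 10^-3 mol
n(I2) = n(S2O3^2-)/2 = 1.70 × 10^-3 mol
From the 2:1 ratio, n(Cu2+) in the aliquot = 2/1 × 1.70 × 10^-3 = 3.40 × 10^-3 mol
[Cu2+]_dilute = 3.40 × 10^-3 / 0.0255 = 0.133 mol/L
[Cu2+]_original = 0.133 × 100.0/4.85 = 2.75 mol/L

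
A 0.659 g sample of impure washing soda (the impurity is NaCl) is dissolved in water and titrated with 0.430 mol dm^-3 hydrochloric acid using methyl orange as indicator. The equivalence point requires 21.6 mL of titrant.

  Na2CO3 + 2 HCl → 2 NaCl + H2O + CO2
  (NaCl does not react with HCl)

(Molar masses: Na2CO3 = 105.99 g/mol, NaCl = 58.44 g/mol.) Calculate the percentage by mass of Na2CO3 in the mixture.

n(HCl) = 0.0216 × 0.430 = 9.29 × 10^-3 mol
Let x = n(Na2CO3), y = n(NaCl).
Titrant: 2x = 9.29 × 10^-3;  mass: 105.99x + 58.44y = 0.659
Solving, x = 4.64 × 10^-3 mol, y = 2.85 × 10^-3 mol
mass of Na2CO3 = 4.64 × 10^-3 × 105.99 = 0.492 g
% Na2CO3 = 0.492 / 0.659 × 100 = 74.7 %

74.7 %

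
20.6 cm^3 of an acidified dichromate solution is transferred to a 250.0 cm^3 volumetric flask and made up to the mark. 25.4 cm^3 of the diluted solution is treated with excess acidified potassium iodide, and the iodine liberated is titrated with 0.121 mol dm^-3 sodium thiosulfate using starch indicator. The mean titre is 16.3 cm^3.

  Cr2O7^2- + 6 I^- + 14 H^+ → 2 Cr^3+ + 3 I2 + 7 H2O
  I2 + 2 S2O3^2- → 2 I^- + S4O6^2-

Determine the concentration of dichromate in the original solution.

n(S2O3^2-) = 0.0163 × 0.121 = 1.97 × 10^-3 mol
n(I2) = n(S2O3^2-)/2 = 9.86 × 10^-4 mol
From the 1:3 ratio, n(Cr2O7^2-) in the aliquot = 1/3 × 9.86 × 10^-4 = 3.29 × 10^-4 mol
[Cr2O7^2-]_dilute = 3.29 × 10^-4 / 0.0254 = 0.0129 mol/L
[Cr2O7^2-]_original = 0.0129 × 250.0/20.6 = 0.157 mol/L

0.157 mol/L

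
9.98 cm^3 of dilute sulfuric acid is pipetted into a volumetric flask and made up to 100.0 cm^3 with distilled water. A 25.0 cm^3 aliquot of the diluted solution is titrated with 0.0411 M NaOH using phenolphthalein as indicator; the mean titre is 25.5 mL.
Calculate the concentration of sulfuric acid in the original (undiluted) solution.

0.210 M

H2SO4 + 2 NaOH → Na2SO4 + 2 H2O
n(NaOH) = 0.0255 × 0.0411 = 1.05 × 10^-3 mol
From the 1:2 ratio, n(H2SO4) in the aliquot = 1/2 × 1.05 × 10^-3 = 5.24 × 10^-4 mol
[H2SO4]_dilute = 5.24 × 10^-4 / 0.0250 = 0.0210 mol/L
Dilution factor = 100.0 / 9.98 = 10.02
[H2SO4]_stock = 0.0210 × 10.02 = 0.210 mol/L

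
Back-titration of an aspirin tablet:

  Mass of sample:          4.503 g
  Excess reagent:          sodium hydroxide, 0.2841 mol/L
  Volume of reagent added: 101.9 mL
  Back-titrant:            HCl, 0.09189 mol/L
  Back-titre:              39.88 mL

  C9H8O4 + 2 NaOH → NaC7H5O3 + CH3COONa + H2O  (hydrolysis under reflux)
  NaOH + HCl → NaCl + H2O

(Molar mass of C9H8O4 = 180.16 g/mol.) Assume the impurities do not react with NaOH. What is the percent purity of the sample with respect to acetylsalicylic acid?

n(NaOH) added = 0.1019 × 0.2841 = 0.02895 mol
n(HCl) used in back-titration = 0.03988 × 0.09189 = 3.665 × 10^-3 mol
n(NaOH) left over = 3.665 × 10^-3 mol (1:1 ratio)
n(NaOH) consumed by analyte = 0.02895 − 3.665 × 10^-3 = 0.02529 mol
From the 1:2 ratio, n(C9H8O4) = 1/2 × 0.02529 = 0.01264 mol
mass of C9H8O4 = 0.01264 × 180.16 = 2.278 g
% C9H8O4 = 2.278 / 4.503 × 100 = 50.58 %

50.58 %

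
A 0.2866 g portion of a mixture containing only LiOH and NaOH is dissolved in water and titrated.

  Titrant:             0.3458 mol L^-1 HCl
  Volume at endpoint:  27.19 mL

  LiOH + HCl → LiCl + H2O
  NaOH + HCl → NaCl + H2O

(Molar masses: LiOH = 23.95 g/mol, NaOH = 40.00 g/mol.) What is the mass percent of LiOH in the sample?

46.59 %

n(HCl) = 0.02719 × 0.3458 = 9.402 × 10^-3 mol
Let x = n(LiOH), y = n(NaOH).
Titrant: 1x + 1y = 9.402 × 10^-3;  mass: 23.95x + 40.00y = 0.2866
Solving, x = 5.576 × 10^-3 mol, y = 3.826 × 10^-3 mol
mass of LiOH = 5.576 × 10^-3 × 23.95 = 0.1335 g
% LiOH = 0.1335 / 0.2866 × 100 = 46.59 %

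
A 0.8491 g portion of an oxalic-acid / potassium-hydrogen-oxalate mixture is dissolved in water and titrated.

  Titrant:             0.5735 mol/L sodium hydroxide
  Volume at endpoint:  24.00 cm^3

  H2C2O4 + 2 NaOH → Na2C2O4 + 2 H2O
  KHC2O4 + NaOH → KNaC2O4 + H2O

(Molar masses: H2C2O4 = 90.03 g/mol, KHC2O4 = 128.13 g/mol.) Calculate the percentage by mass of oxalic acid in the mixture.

58.33 %

n(NaOH) = 0.02400 × 0.5735 = 0.01376 mol
Let x = n(H2C2O4), y = n(KHC2O4).
Titrant: 2x + 1y = 0.01376;  mass: 90.03x + 128.13y = 0.8491
Solving, x = 5.501 × 10^-3 mol, y = 2.761 × 10^-3 mol
mass of H2C2O4 = 5.501 × 10^-3 × 90.03 = 0.4953 g
% H2C2O4 = 0.4953 / 0.8491 × 100 = 58.33 %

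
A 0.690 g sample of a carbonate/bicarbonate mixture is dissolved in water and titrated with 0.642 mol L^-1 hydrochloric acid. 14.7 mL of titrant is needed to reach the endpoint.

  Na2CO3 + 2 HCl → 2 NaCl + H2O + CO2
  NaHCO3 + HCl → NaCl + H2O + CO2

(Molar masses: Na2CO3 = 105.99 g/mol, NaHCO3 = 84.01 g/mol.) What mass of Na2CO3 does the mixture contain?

n(HCl) = 0.0147 × 0.642 = 9.44 × 10^-3 mol
Let x = n(Na2CO3), y = n(NaHCO3).
Titrant: 2x + 1y = 9.44 × 10^-3;  mass: 105.99x + 84.01y = 0.690
Solving, x = 1.66 × 10^-3 mol, y = 6.12 × 10^-3 mol
mass of Na2CO3 = 1.66 × 10^-3 × 105.99 = 0.176 g

0.176 g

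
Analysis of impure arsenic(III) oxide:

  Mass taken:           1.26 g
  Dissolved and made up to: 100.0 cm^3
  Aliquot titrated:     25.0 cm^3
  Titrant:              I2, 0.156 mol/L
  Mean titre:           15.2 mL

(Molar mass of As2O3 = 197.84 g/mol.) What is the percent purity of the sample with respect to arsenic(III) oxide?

74.5 %

As2O3 + 2 I2 + 2 H2O → As2O5 + 4 HI
n(I2) per titration = 0.0152 × 0.156 = 2.37 × 10^-3 mol
From the 1:2 ratio, n(As2O3) in each aliquot = 1/2 × 2.37 × 10^-3 = 1.19 × 10^-3 mol
n(As2O3) in the whole flask = 1.19 × 10^-3 × 100.0/25.0 = 4.74 × 10^-3 mol
mass of As2O3 = 4.74 × 10^-3 × 197.84 = 0.938 g
% As2O3 = 0.938 / 1.26 × 100 = 74.5 %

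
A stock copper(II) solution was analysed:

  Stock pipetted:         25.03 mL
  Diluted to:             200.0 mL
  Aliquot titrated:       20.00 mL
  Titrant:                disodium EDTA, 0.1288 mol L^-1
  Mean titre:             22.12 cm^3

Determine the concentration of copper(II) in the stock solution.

Cu^2+ + EDTA^4- → [Cu(EDTA)]^2-
n(EDTA) = 0.02212 × 0.1288 = 2.849 × 10^-3 mol
n(Cu2+) in the aliquot = 2.849 × 10^-3 mol (1:1 ratio)
[Cu2+]_dilute = 2.849 × 10^-3 / 0.02000 = 0.1425 mol/L
Dilution factor = 200.0 / 25.03 = 7.990
[Cu2+]_stock = 0.1425 × 7.990 = 1.138 mol/L

1.138 mol/L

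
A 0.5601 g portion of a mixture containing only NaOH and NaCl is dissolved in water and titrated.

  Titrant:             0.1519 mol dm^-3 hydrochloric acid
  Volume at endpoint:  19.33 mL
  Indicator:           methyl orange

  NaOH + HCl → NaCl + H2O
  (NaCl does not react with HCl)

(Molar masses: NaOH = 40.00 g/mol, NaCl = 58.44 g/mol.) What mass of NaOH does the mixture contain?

0.1174 g

n(HCl) = 0.01933 × 0.1519 = 2.936 × 10^-3 mol
Let x = n(NaOH), y = n(NaCl).
Titrant: 1x = 2.936 × 10^-3;  mass: 40.00x + 58.44y = 0.5601
Solving, x = 2.936 × 10^-3 mol, y = 7.574 × 10^-3 mol
mass of NaOH = 2.936 × 10^-3 × 40.00 = 0.1174 g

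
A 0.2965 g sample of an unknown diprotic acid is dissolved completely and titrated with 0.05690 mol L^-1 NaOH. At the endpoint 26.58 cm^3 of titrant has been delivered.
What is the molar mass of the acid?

392.1 g/mol

n(NaOH) = 0.02658 L × 0.05690 mol/L = 1.512 × 10^-3 mol
From the 1:2 ratio, n(H2A) = 1/2 × 1.512 × 10^-3 = 7.562 × 10^-4 mol
M = m / n = 0.2965 g / 7.562 × 10^-4 mol = 392.1 g/mol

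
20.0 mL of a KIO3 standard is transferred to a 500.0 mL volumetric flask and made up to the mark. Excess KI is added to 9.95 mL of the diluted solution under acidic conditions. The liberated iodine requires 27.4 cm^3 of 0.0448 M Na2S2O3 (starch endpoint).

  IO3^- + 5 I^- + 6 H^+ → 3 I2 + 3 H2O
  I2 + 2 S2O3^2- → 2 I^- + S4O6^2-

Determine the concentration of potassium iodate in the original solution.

n(S2O3^2-) = 0.0274 × 0.0448 = 1.23 × 10^-3 mol
n(I2) = n(S2O3^2-)/2 = 6.14 × 10^-4 mol
From the 1:3 ratio, n(IO3^-) in the aliquot = 1/3 × 6.14 × 10^-4 = 2.05 × 10^-4 mol
[IO3^-]_dilute = 2.05 × 10^-4 / 0.00995 = 0.0206 mol/L
[IO3^-]_original = 0.0206 × 500.0/20.0 = 0.514 mol/L

0.514 M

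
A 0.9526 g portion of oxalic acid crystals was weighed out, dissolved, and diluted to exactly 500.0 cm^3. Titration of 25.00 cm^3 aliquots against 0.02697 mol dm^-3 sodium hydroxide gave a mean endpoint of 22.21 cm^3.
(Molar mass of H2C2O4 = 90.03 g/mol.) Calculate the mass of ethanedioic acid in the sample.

H2C2O4 + 2 NaOH → Na2C2O4 + 2 H2O
n(NaOH) per titration = 0.02221 × 0.02697 = 5.990 × 10^-4 mol
From the 1:2 ratio, n(H2C2O4) in each aliquot = 1/2 × 5.990 × 10^-4 = 2.995 × 10^-4 mol
n(H2C2O4) in the whole flask = 2.995 × 10^-4 × 500.0/25.00 = 5.990 × 10^-3 mol
mass of H2C2O4 = 5.990 × 10^-3 × 90.03 = 0.5393 g

0.5393 g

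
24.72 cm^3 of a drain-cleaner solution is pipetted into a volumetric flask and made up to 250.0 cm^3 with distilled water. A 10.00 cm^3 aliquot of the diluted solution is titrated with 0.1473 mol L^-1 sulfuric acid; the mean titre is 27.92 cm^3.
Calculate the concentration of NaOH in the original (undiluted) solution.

8.318 mol/L

2 NaOH + H2SO4 → Na2SO4 + 2 H2O
n(H2SO4) = 0.02792 × 0.1473 = 4.113 × 10^-3 mol
From the 2:1 ratio, n(NaOH) in the aliquot = 2/1 × 4.113 × 10^-3 = 8.225 × 10^-3 mol
[NaOH]_dilute = 8.225 × 10^-3 / 0.01000 = 0.8225 mol/L
Dilution factor = 250.0 / 24.72 = 10.11
[NaOH]_stock = 0.8225 × 10.11 = 8.318 mol/L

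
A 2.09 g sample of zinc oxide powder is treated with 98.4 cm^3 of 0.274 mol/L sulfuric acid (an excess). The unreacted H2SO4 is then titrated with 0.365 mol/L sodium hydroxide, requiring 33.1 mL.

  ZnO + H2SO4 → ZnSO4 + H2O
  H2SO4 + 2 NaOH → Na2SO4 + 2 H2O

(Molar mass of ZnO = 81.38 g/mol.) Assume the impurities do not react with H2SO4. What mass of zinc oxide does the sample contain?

n(H2SO4) added = 0.0984 × 0.274 = 0.0270 mol
n(NaOH) used in back-titration = 0.0331 × 0.365 = 0.0121 mol
From the 1:2 ratio, n(H2SO4) left over = 1/2 × 0.0121 = 6.04 × 10^-3 mol
n(H2SO4) consumed by analyte = 0.0270 − 6.04 × 10^-3 = 0.0209 mol
n(ZnO) = 0.0209 mol (1:1 ratio)
mass of ZnO = 0.0209 × 81.38 = 1.70 g

1.70 g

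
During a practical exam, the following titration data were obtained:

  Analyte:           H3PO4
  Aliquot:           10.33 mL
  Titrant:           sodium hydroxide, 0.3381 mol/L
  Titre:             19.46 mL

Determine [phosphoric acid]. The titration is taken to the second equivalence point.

0.3185 mol/L

H3PO4 + 2 NaOH → Na2HPO4 + 2 H2O
n(NaOH) = 0.01946 L × 0.3381 mol/L = 6.579 × 10^-3 mol
From the 1:2 mole ratio, n(H3PO4) = 1/2 × 6.579 × 10^-3 = 3.290 × 10^-3 mol
[H3PO4] = 3.290 × 10^-3 mol / 0.01033 L = 0.3185 mol/L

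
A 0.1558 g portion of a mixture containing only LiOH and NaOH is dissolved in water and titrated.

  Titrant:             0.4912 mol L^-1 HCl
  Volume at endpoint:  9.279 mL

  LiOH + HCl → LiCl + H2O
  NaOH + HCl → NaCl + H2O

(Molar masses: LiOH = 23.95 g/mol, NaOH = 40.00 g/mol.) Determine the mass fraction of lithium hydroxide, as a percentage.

25.39 %

n(HCl) = 0.009279 × 0.4912 = 4.558 × 10^-3 mol
Let x = n(LiOH), y = n(NaOH).
Titrant: 1x + 1y = 4.558 × 10^-3;  mass: 23.95x + 40.00y = 0.1558
Solving, x = 1.652 × 10^-3 mol, y = 2.906 × 10^-3 mol
mass of LiOH = 1.652 × 10^-3 × 23.95 = 0.03956 g
% LiOH = 0.03956 / 0.1558 × 100 = 25.39 %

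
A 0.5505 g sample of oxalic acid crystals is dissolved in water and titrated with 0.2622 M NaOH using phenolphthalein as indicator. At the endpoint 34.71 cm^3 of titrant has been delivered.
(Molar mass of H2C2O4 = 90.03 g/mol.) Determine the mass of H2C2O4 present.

0.4097 g

H2C2O4 + 2 NaOH → Na2C2O4 + 2 H2O
n(NaOH) = 0.03471 L × 0.2622 mol/L = 9.101 × 10^-3 mol
From the 1:2 ratio, n(H2C2O4) = 1/2 × 9.101 × 10^-3 = 4.550 × 10^-3 mol
mass of H2C2O4 = 4.550 × 10^-3 × 90.03 g/mol = 0.4097 g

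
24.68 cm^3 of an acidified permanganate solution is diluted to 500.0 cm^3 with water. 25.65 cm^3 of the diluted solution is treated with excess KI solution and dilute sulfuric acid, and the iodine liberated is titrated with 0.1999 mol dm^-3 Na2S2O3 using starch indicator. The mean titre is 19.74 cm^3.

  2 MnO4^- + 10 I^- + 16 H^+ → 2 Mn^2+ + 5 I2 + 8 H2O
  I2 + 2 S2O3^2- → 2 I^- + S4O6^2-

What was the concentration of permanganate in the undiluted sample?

0.6233 mol/L

n(S2O3^2-) = 0.01974 × 0.1999 = 3.946 × 10^-3 mol
n(I2) = n(S2O3^2-)/2 = 1.973 × 10^-3 mol
From the 2:5 ratio, n(MnO4^-) in the aliquot = 2/5 × 1.973 × 10^-3 = 7.892 × 10^-4 mol
[MnO4^-]_dilute = 7.892 × 10^-4 / 0.02565 = 0.03077 mol/L
[MnO4^-]_original = 0.03077 × 500.0/24.68 = 0.6233 mol/L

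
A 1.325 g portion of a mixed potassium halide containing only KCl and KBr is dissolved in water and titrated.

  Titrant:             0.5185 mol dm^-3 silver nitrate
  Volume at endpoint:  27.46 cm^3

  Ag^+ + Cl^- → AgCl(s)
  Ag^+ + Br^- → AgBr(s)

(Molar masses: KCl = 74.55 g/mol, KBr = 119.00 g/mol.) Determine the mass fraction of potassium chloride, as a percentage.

n(AgNO3) = 0.02746 × 0.5185 = 0.01424 mol
Let x = n(KCl), y = n(KBr).
Titrant: 1x + 1y = 0.01424;  mass: 74.55x + 119.00y = 1.325
Solving, x = 8.309 × 10^-3 mol, y = 5.929 × 10^-3 mol
mass of KCl = 8.309 × 10^-3 × 74.55 = 0.6194 g
% KCl = 0.6194 / 1.325 × 100 = 46.75 %

46.75 %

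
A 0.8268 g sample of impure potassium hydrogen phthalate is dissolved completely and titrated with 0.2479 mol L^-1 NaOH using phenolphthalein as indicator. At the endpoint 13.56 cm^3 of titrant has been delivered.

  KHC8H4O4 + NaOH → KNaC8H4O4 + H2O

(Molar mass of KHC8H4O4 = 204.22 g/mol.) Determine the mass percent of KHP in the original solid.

83.03 %

n(NaOH) = 0.01356 L × 0.2479 mol/L = 3.362 × 10^-3 mol
n(KHC8H4O4) = 3.362 × 10^-3 mol (1:1 ratio)
mass of KHC8H4O4 = 3.362 × 10^-3 × 204.22 g/mol = 0.6865 g
% KHC8H4O4 = 0.6865 / 0.8268 × 100 = 83.03 %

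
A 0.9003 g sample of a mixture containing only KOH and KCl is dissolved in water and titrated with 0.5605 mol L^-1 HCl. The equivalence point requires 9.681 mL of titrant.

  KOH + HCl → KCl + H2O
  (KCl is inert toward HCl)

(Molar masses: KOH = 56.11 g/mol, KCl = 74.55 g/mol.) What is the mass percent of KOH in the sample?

n(HCl) = 0.009681 × 0.5605 = 5.426 × 10^-3 mol
Let x = n(KOH), y = n(KCl).
Titrant: 1x = 5.426 × 10^-3;  mass: 56.11x + 74.55y = 0.9003
Solving, x = 5.426 × 10^-3 mol, y = 7.992 × 10^-3 mol
mass of KOH = 5.426 × 10^-3 × 56.11 = 0.3045 g
% KOH = 0.3045 / 0.9003 × 100 = 33.82 %

33.82 %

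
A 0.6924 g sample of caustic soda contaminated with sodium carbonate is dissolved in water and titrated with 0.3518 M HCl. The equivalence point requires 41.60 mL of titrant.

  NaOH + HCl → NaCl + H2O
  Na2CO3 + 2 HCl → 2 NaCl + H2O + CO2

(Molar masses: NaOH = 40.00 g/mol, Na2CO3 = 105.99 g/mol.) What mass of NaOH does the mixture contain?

n(HCl) = 0.04160 × 0.3518 = 0.01463 mol
Let x = n(NaOH), y = n(Na2CO3).
Titrant: 1x + 2y = 0.01463;  mass: 40.00x + 105.99y = 0.6924
Solving, x = 6.401 × 10^-3 mol, y = 4.117 × 10^-3 mol
mass of NaOH = 6.401 × 10^-3 × 40.00 = 0.2560 g

0.2560 g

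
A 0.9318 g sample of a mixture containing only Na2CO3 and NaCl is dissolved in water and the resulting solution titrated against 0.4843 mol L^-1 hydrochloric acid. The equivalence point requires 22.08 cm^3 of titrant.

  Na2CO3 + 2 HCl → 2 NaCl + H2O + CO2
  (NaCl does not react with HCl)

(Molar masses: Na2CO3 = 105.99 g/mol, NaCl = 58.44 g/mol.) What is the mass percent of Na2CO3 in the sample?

n(HCl) = 0.02208 × 0.4843 = 0.01069 mol
Let x = n(Na2CO3), y = n(NaCl).
Titrant: 2x = 0.01069;  mass: 105.99x + 58.44y = 0.9318
Solving, x = 5.347 × 10^-3 mol, y = 6.248 × 10^-3 mol
mass of Na2CO3 = 5.347 × 10^-3 × 105.99 = 0.5667 g
% Na2CO3 = 0.5667 / 0.9318 × 100 = 60.82 %

60.82 %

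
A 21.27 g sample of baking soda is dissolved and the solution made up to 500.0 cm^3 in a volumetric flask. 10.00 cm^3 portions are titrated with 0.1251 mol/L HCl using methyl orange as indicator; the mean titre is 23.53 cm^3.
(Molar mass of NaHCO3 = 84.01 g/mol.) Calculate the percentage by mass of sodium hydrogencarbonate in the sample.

NaHCO3 + HCl → NaCl + H2O + CO2
n(HCl) per titration = 0.02353 × 0.1251 = 2.944 × 10^-3 mol
n(NaHCO3) in each aliquot = 2.944 × 10^-3 mol (1:1 ratio)
n(NaHCO3) in the whole flask = 2.944 × 10^-3 × 500.0/10.00 = 0.1472 mol
mass of NaHCO3 = 0.1472 × 84.01 = 12.36 g
% NaHCO3 = 12.36 / 21.27 × 100 = 58.13 %

58.13 %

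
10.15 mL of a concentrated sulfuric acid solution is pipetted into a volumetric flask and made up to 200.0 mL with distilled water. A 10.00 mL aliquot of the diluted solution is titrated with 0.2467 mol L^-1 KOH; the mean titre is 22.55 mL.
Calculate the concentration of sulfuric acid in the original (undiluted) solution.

5.481 mol/L

H2SO4 + 2 KOH → K2SO4 + 2 H2O
n(KOH) = 0.02255 × 0.2467 = 5.563 × 10^-3 mol
From the 1:2 ratio, n(H2SO4) in the aliquot = 1/2 × 5.563 × 10^-3 = 2.782 × 10^-3 mol
[H2SO4]_dilute = 2.782 × 10^-3 / 0.01000 = 0.2782 mol/L
Dilution factor = 200.0 / 10.15 = 19.70
[H2SO4]_stock = 0.2782 × 19.70 = 5.481 mol/L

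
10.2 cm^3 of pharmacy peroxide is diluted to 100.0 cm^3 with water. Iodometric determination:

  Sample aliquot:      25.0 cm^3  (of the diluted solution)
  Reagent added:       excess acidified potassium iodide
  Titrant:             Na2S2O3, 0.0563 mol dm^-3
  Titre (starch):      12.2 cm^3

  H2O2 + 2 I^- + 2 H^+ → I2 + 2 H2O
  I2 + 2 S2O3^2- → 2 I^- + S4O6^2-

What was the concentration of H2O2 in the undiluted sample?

n(S2O3^2-) = 0.0122 × 0.0563 = 6.87 × 10^-4 mol
n(I2) = n(S2O3^2-)/2 = 3.43 × 10^-4 mol
n(H2O2) in the aliquot = 3.43 × 10^-4 mol (1:1 ratio)
[H2O2]_dilute = 3.43 × 10^-4 / 0.0250 = 0.0137 mol/L
[H2O2]_original = 0.0137 × 100.0/10.2 = 0.135 mol/L

0.135 mol/L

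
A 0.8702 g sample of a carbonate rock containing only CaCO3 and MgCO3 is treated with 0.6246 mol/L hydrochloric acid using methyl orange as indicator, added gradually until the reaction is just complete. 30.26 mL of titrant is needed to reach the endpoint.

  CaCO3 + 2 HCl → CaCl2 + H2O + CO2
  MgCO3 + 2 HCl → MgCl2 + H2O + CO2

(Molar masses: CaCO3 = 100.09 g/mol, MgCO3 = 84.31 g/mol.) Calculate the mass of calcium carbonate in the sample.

0.4659 g

n(HCl) = 0.03026 × 0.6246 = 0.01890 mol
Let x = n(CaCO3), y = n(MgCO3).
Titrant: 2x + 2y = 0.01890;  mass: 100.09x + 84.31y = 0.8702
Solving, x = 4.655 × 10^-3 mol, y = 4.795 × 10^-3 mol
mass of CaCO3 = 4.655 × 10^-3 × 100.09 = 0.4659 g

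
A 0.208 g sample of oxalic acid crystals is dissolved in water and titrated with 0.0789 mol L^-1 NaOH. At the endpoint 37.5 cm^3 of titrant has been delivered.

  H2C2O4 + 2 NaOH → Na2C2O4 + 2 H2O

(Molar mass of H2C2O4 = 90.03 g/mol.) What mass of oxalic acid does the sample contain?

0.133 g

n(NaOH) = 0.0375 L × 0.0789 mol/L = 2.96 × 10^-3 mol
From the 1:2 ratio, n(H2C2O4) = 1/2 × 2.96 × 10^-3 = 1.48 × 10^-3 mol
mass of H2C2O4 = 1.48 × 10^-3 × 90.03 g/mol = 0.133 g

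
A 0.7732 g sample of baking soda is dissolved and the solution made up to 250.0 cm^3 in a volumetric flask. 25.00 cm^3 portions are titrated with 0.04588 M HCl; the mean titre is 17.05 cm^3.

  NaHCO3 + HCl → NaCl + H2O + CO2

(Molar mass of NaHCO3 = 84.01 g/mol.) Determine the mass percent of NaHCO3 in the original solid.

84.99 %

n(HCl) per titration = 0.01705 × 0.04588 = 7.823 × 10^-4 mol
n(NaHCO3) in each aliquot = 7.823 × 10^-4 mol (1:1 ratio)
n(NaHCO3) in the whole flask = 7.823 × 10^-4 × 250.0/25.00 = 7.823 × 10^-3 mol
mass of NaHCO3 = 7.823 × 10^-3 × 84.01 = 0.6572 g
% NaHCO3 = 0.6572 / 0.7732 × 100 = 84.99 %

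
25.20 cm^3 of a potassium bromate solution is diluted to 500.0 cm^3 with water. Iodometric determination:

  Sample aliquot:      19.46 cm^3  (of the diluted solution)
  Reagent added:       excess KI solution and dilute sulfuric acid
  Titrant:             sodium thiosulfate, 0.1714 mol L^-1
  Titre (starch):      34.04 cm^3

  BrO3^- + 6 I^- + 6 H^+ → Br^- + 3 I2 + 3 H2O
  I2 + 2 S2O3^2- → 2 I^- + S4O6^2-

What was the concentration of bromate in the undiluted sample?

n(S2O3^2-) = 0.03404 × 0.1714 = 5.834 × 10^-3 mol
n(I2) = n(S2O3^2-)/2 = 2.917 × 10^-3 mol
From the 1:3 ratio, n(BrO3^-) in the aliquot = 1/3 × 2.917 × 10^-3 = 9.724 × 10^-4 mol
[BrO3^-]_dilute = 9.724 × 10^-4 / 0.01946 = 0.04997 mol/L
[BrO3^-]_original = 0.04997 × 500.0/25.20 = 0.9915 mol/L

0.9915 mol/L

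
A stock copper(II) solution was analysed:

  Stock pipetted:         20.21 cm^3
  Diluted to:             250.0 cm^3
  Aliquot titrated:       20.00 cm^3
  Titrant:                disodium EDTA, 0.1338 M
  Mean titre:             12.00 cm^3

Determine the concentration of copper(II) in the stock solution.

0.9931 M

Cu^2+ + EDTA^4- → [Cu(EDTA)]^2-
n(EDTA) = 0.01200 × 0.1338 = 1.606 × 10^-3 mol
n(Cu2+) in the aliquot = 1.606 × 10^-3 mol (1:1 ratio)
[Cu2+]_dilute = 1.606 × 10^-3 / 0.02000 = 0.08028 mol/L
Dilution factor = 250.0 / 20.21 = 12.37
[Cu2+]_stock = 0.08028 × 12.37 = 0.9931 mol/L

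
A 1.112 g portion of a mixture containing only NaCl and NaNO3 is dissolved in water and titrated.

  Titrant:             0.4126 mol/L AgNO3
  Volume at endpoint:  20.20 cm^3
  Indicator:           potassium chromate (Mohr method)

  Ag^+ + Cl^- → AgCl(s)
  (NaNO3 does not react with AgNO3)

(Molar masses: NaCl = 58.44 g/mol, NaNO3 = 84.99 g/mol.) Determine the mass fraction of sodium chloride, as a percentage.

n(AgNO3) = 0.02020 × 0.4126 = 8.335 × 10^-3 mol
Let x = n(NaCl), y = n(NaNO3).
Titrant: 1x = 8.335 × 10^-3;  mass: 58.44x + 84.99y = 1.112
Solving, x = 8.335 × 10^-3 mol, y = 7.353 × 10^-3 mol
mass of NaCl = 8.335 × 10^-3 × 58.44 = 0.4871 g
% NaCl = 0.4871 / 1.112 × 100 = 43.80 %

43.80 %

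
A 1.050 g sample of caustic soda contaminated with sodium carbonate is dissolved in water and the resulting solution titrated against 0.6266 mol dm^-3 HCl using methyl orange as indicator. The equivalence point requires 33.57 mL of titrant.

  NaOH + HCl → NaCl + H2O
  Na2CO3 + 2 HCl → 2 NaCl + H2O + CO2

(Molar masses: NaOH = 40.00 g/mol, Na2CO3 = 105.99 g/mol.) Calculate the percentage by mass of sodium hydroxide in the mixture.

18.98 %

n(HCl) = 0.03357 × 0.6266 = 0.02103 mol
Let x = n(NaOH), y = n(Na2CO3).
Titrant: 1x + 2y = 0.02103;  mass: 40.00x + 105.99y = 1.050
Solving, x = 4.983 × 10^-3 mol, y = 8.026 × 10^-3 mol
mass of NaOH = 4.983 × 10^-3 × 40.00 = 0.1993 g
% NaOH = 0.1993 / 1.050 × 100 = 18.98 %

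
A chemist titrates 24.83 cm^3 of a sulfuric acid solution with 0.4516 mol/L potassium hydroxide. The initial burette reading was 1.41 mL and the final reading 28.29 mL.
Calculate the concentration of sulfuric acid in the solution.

H2SO4 + 2 KOH → K2SO4 + 2 H2O
n(KOH) = 0.02688 L × 0.4516 mol/L = 0.01214 mol
From the 1:2 mole ratio, n(H2SO4) = 1/2 × 0.01214 = 6.070 × 10^-3 mol
[H2SO4] = 6.070 × 10^-3 mol / 0.02483 L = 0.2444 mol/L

0.2444 mol/L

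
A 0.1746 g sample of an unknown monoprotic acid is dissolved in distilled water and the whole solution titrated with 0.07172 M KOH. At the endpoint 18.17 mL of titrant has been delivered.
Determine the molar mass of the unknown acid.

134.0 g/mol

n(KOH) = 0.01817 L × 0.07172 mol/L = 1.303 × 10^-3 mol
n(HA) = 1.303 × 10^-3 mol (1:1 ratio)
M = m / n = 0.1746 g / 1.303 × 10^-3 mol = 134.0 g/mol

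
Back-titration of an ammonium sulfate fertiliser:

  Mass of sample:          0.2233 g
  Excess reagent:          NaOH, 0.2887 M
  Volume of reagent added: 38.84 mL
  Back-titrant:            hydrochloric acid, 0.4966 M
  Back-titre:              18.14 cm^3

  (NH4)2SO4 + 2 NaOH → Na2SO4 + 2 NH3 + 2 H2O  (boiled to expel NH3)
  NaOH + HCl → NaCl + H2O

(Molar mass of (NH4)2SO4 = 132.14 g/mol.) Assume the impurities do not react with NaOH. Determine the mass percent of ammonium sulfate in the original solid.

n(NaOH) added = 0.03884 × 0.2887 = 0.01121 mol
n(HCl) used in back-titration = 0.01814 × 0.4966 = 9.008 × 10^-3 mol
n(NaOH) left over = 9.008 × 10^-3 mol (1:1 ratio)
n(NaOH) consumed by analyte = 0.01121 − 9.008 × 10^-3 = 2.205 × 10^-3 mol
From the 1:2 ratio, n((NH4)2SO4) = 1/2 × 2.205 × 10^-3 = 1.102 × 10^-3 mol
mass of (NH4)2SO4 = 1.102 × 10^-3 × 132.14 = 0.1457 g
% (NH4)2SO4 = 0.1457 / 0.2233 × 100 = 65.24 %

65.24 %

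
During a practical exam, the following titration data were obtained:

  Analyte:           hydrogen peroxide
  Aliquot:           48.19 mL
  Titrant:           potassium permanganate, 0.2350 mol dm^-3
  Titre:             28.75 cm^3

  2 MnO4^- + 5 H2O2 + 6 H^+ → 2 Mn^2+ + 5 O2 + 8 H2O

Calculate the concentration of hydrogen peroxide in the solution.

n(KMnO4) = 0.02875 L × 0.2350 mol/L = 6.756 × 10^-3 mol
From the 5:2 mole ratio, n(H2O2) = 5/2 × 6.756 × 10^-3 = 0.01689 mol
[H2O2] = 0.01689 mol / 0.04819 L = 0.3505 mol/L

0.3505 mol/L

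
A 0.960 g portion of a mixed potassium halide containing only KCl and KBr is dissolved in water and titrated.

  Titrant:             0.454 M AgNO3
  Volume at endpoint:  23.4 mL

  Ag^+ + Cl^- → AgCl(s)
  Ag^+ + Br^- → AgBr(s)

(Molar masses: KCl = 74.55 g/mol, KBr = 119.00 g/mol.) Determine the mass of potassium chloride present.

0.510 g

n(AgNO3) = 0.0234 × 0.454 = 0.0106 mol
Let x = n(KCl), y = n(KBr).
Titrant: 1x + 1y = 0.0106;  mass: 74.55x + 119.00y = 0.960
Solving, x = 6.84 × 10^-3 mol, y = 3.78 × 10^-3 mol
mass of KCl = 6.84 × 10^-3 × 74.55 = 0.510 g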